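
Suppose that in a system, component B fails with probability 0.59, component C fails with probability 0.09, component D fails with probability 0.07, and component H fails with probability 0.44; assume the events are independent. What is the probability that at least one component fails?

P(none) = (1 − 0.59) × (1 − 0.09) × (1 − 0.07) × (1 − 0.44) = 0.41 × 0.91 × 0.93 × 0.56 = 0.19431048
P(at least one) = 1 − 0.19431048 = 0.80568952

0.80568952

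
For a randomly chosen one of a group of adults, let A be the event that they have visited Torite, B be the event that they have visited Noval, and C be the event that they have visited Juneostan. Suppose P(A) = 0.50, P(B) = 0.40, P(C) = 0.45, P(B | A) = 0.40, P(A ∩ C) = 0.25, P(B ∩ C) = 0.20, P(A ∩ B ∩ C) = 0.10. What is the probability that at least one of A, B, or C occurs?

P(A ∩ B) = P(A)·P(B|A) = 0.50 × 0.40 = 0.20
Inclusion–exclusion gives
P(A ∪ B ∪ C) = 0.50 + 0.40 + 0.45 − 0.20 − 0.25 − 0.20 + 0.10 = 0.80

0.80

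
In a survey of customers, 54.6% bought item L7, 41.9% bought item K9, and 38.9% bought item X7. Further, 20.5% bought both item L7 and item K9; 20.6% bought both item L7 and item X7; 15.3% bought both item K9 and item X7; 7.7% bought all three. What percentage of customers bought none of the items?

P(union) = 54.6 + 41.9 + 38.9 − 20.5 − 20.6 − 15.3 + 7.7 = 86.7%
P(none) = 100% − 86.7% = 13.3%

13.3%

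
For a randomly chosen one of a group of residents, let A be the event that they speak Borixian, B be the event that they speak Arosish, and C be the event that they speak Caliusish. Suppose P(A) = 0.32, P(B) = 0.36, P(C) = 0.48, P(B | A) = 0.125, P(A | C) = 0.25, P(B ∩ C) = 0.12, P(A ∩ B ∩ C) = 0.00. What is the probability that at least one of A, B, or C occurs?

0.88

P(A ∩ B) = P(A)·P(B|A) = 0.32 × 0.125 = 0.04
P(A ∩ C) = P(C)·P(A|C) = 0.48 × 0.25 = 0.12
Apply inclusion-exclusion:
P(A ∪ B ∪ C) = 0.32 + 0.36 + 0.48 − 0.04 − 0.12 − 0.12 + 0.00 = 0.88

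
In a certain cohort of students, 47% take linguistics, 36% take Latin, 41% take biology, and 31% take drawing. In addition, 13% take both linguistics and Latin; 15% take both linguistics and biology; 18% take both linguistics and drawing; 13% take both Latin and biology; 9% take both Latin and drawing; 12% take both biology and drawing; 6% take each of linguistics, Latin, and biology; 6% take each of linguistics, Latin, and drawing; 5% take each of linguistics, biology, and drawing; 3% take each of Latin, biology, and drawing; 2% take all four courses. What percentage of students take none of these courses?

7%

P(union) = 47 + 36 + 41 + 31 − 13 − 15 − 18 − 13 − 9 − 12 + 6 + 6 + 5 + 3 − 2 = 93%
P(none) = 100% − 93% = 7%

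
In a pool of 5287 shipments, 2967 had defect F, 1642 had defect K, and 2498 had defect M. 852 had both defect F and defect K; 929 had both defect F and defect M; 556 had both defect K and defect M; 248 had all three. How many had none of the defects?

|at least one| = 2967 + 1642 + 2498 − 852 − 929 − 556 + 248 = 5018
None: 5287 − 5018 = 269

269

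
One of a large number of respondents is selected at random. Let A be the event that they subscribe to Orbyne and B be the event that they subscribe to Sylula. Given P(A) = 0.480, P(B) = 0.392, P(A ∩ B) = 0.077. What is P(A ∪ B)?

0.795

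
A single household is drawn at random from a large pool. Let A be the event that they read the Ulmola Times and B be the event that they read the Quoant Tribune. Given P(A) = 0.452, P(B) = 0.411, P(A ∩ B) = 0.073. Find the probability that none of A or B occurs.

0.210

By inclusion-exclusion,
P(A ∪ B) = 0.452 + 0.411 − 0.073 = 0.790
P(none) = 1 − 0.790 = 0.210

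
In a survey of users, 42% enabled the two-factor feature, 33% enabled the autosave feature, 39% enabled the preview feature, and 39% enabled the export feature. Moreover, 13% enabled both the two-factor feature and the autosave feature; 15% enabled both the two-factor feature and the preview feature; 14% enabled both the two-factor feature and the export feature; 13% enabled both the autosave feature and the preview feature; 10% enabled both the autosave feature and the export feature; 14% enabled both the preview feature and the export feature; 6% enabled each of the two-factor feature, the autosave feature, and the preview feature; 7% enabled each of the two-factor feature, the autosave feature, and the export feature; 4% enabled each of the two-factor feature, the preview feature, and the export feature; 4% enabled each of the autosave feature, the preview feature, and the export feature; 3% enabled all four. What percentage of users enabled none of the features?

P(at least one) = 42 + 33 + 39 + 39 − 13 − 15 − 14 − 13 − 10 − 14 + 6 + 7 + 4 + 4 − 3 = 92%
P(none) = 100% − 92% = 8%

8%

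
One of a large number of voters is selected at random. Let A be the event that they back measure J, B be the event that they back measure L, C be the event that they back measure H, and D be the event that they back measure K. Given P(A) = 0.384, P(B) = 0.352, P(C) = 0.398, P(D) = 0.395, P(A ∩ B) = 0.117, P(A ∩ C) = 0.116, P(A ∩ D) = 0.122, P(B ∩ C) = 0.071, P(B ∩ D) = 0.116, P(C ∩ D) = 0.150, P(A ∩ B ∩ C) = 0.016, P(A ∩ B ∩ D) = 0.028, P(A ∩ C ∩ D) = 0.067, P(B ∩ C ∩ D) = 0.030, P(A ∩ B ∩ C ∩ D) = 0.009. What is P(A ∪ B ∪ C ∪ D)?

0.969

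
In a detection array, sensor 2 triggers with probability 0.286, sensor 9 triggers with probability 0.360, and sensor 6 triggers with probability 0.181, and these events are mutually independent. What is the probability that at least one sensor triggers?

P(none) = (1 − 0.286) × (1 − 0.360) × (1 − 0.181) = 0.714 × 0.640 × 0.819 = 0.37425024
P(at least one) = 1 − 0.37425024 = 0.62574976

0.62574976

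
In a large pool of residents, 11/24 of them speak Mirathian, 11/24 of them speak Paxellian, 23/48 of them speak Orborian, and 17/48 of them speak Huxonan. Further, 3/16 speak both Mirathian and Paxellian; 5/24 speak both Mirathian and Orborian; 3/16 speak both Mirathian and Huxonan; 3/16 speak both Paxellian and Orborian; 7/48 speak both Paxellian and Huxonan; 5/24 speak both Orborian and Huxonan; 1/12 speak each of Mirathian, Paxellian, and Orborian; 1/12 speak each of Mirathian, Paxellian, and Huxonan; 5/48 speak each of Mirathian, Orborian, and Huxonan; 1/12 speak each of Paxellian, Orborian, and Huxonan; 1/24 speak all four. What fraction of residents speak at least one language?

Using inclusion–exclusion:
P(union) = 11/24 + 11/24 + 23/48 + 17/48 − 3/16 − 5/24 − 3/16 − 3/16 − 7/48 − 5/24 + 1/12 + 1/12 + 5/48 + 1/12 − 1/24 = 15/16

15/16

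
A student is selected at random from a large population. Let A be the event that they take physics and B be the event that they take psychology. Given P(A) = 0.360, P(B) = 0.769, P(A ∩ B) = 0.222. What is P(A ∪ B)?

0.907

P(A ∪ B) = 0.360 + 0.769 − 0.222 = 0.907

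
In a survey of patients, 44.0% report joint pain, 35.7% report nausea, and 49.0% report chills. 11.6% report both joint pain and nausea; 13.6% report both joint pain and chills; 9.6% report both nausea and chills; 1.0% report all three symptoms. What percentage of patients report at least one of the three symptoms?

94.9%

Using inclusion–exclusion:
P(≥1) = 44.0 + 35.7 + 49.0 − 11.6 − 13.6 − 9.6 + 1.0 = 94.9%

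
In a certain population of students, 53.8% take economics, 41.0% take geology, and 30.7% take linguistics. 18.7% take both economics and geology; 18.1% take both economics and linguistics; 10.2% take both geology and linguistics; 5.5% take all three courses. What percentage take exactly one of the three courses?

P(exactly one) = 53.8 + 41.0 + 30.7 − 2·18.7 − 2·18.1 − 2·10.2 + 3·5.5 = 48.0%

48.0%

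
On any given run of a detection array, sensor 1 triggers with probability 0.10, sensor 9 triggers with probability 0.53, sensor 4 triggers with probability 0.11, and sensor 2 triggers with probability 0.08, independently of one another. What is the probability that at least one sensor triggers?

0.6536476

P(none) = (1 − 0.10) × (1 − 0.53) × (1 − 0.11) × (1 − 0.08) = 0.90 × 0.47 × 0.89 × 0.92 = 0.3463524
P(at least one) = 1 − 0.3463524 = 0.6536476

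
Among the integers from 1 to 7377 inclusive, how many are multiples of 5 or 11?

2011

1475 + 670 − 134 = 2011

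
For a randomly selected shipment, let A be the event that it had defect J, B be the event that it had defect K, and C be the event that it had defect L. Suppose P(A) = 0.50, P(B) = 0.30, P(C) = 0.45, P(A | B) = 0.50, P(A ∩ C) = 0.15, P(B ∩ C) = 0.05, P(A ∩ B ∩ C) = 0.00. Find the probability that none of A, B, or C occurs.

0.10

P(A ∩ B) = P(B)·P(A|B) = 0.30 × 0.50 = 0.15
By inclusion–exclusion:
P(A ∪ B ∪ C) = 0.50 + 0.30 + 0.45 − 0.15 − 0.15 − 0.05 + 0.00 = 0.90
P(none) = 1 − 0.90 = 0.10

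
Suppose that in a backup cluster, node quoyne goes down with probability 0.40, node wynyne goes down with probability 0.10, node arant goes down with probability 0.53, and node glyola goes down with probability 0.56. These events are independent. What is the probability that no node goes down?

P(none) = (1 − 0.40) × (1 − 0.10) × (1 − 0.53) × (1 − 0.56) = 0.60 × 0.90 × 0.47 × 0.44 = 0.111672

0.111672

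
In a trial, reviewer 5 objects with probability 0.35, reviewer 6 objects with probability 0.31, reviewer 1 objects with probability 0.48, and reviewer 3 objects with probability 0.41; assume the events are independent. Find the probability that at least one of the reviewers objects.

P(none) = (1 − 0.35) × (1 − 0.31) × (1 − 0.48) × (1 − 0.41) = 0.65 × 0.69 × 0.52 × 0.59 = 0.1375998
P(at least one) = 1 − 0.1375998 = 0.8624002

0.8624002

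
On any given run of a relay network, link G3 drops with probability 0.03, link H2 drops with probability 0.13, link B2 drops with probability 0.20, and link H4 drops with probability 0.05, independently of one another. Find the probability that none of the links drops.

0.641364

Since the events are independent, P(none) is the product of the individual non-occurrence probabilities.
P(none) = (1 − 0.03) × (1 − 0.13) × (1 − 0.20) × (1 − 0.05) = 0.97 × 0.87 × 0.80 × 0.95 = 0.641364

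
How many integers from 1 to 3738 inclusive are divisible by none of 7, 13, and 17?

By inclusion-exclusion,
534 + 287 + 219 − 41 − 31 − 16 + 2 = 954
3738 − 954 = 2784

2784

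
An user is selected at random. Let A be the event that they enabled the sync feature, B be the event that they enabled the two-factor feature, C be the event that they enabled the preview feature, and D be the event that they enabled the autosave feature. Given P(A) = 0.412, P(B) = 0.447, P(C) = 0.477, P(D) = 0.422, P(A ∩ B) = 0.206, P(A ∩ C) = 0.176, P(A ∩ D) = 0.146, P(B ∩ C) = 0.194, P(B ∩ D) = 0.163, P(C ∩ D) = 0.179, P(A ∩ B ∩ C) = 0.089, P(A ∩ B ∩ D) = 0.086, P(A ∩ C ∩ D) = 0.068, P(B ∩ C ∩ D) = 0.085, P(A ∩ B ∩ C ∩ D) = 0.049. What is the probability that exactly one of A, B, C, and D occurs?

0.418

By inclusion–exclusion (exactly-one form):
P(exactly one) = 0.412 + 0.447 + 0.477 + 0.422 − 2·0.206 − 2·0.176 − 2·0.146 − 2·0.194 − 2·0.163 − 2·0.179 + 3·0.089 + 3·0.086 + 3·0.068 + 3·0.085 − 4·0.049 = 0.418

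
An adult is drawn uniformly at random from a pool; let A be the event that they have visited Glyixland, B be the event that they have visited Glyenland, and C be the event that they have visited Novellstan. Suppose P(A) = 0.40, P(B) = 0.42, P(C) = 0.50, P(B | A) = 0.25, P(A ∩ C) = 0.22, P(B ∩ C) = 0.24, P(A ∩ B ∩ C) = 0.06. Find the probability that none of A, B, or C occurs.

0.18

P(A ∩ B) = P(A)·P(B|A) = 0.40 × 0.25 = 0.10
Inclusion–exclusion gives
P(A ∪ B ∪ C) = 0.40 + 0.42 + 0.50 − 0.10 − 0.22 − 0.24 + 0.06 = 0.82
P(none) = 1 − 0.82 = 0.18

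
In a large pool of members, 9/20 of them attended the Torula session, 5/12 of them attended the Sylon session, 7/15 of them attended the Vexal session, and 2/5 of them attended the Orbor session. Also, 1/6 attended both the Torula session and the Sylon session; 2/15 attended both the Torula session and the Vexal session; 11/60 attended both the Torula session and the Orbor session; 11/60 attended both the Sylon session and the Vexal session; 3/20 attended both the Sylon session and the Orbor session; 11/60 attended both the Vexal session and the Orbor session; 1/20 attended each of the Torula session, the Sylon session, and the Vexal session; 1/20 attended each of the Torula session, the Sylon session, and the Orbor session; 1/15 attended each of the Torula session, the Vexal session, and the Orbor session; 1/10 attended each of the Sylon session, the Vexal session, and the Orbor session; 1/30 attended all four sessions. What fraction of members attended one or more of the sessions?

By inclusion–exclusion:
P(≥1) = 9/20 + 5/12 + 7/15 + 2/5 − 1/6 − 2/15 − 11/60 − 11/60 − 3/20 − 11/60 + 1/20 + 1/20 + 1/15 + 1/10 − 1/30 = 29/30

29/30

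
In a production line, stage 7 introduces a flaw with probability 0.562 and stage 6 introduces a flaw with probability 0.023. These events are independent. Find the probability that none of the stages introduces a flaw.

P(none) = (1 − 0.562) × (1 − 0.023) = 0.438 × 0.977 = 0.427926

0.427926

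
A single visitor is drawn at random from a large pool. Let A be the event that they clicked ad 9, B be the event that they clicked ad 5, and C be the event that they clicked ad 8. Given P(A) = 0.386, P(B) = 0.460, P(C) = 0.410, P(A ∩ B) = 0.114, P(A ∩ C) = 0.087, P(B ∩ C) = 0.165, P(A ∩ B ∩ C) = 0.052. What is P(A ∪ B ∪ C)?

By inclusion–exclusion:
P(A ∪ B ∪ C) = 0.386 + 0.460 + 0.410 − 0.114 − 0.087 − 0.165 + 0.052 = 0.942

0.942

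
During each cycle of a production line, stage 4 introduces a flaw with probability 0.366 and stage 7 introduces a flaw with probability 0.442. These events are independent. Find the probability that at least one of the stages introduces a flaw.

0.646228

P(none) = (1 − 0.366) × (1 − 0.442) = 0.634 × 0.558 = 0.353772
P(at least one) = 1 − 0.353772 = 0.646228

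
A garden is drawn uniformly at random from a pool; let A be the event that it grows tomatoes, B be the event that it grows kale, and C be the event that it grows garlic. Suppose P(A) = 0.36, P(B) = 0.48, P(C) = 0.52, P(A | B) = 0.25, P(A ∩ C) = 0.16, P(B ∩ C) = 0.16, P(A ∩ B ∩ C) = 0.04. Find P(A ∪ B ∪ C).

P(A ∩ B) = P(B)·P(A|B) = 0.48 × 0.25 = 0.12
P(A ∪ B ∪ C) = 0.36 + 0.48 + 0.52 − 0.12 − 0.16 − 0.16 + 0.04 = 0.96

0.96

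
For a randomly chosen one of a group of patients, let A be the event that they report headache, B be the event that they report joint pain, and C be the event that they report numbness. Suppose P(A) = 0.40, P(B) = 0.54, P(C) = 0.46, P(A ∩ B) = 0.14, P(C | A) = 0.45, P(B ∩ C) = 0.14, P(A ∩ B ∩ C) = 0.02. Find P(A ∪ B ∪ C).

P(A ∩ C) = P(A)·P(C|A) = 0.40 × 0.45 = 0.18
Inclusion–exclusion gives
P(A ∪ B ∪ C) = 0.40 + 0.54 + 0.46 − 0.14 − 0.18 − 0.14 + 0.02 = 0.96

0.96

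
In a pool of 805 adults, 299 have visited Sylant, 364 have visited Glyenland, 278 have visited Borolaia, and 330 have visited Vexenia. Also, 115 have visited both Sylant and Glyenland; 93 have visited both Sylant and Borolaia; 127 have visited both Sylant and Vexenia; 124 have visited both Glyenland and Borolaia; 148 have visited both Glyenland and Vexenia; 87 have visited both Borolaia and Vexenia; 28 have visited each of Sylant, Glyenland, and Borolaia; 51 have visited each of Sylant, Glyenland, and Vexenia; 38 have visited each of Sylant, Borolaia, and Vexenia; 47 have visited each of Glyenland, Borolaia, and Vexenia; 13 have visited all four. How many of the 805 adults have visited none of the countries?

By inclusion–exclusion:
|at least one| = 299 + 364 + 278 + 330 − 115 − 93 − 127 − 124 − 148 − 87 + 28 + 51 + 38 + 47 − 13 = 728
None: 805 − 728 = 77

77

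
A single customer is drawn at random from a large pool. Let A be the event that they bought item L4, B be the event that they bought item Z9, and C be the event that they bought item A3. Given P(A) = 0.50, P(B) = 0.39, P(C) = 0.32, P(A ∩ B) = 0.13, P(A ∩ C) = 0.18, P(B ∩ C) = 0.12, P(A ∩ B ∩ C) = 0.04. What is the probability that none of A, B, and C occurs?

0.18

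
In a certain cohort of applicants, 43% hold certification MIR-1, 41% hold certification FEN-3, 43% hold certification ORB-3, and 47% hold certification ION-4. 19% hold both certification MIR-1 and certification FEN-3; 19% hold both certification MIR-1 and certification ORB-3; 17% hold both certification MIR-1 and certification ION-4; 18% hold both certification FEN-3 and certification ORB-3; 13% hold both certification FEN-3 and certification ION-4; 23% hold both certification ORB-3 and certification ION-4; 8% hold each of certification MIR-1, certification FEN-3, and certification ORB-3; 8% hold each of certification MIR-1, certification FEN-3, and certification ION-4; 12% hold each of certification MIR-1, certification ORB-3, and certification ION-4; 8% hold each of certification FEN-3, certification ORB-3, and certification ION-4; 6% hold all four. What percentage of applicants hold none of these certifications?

By inclusion–exclusion:
P(≥1) = 43 + 41 + 43 + 47 − 19 − 19 − 17 − 18 − 13 − 23 + 8 + 8 + 12 + 8 − 6 = 95%
P(none) = 100% − 95% = 5%

5%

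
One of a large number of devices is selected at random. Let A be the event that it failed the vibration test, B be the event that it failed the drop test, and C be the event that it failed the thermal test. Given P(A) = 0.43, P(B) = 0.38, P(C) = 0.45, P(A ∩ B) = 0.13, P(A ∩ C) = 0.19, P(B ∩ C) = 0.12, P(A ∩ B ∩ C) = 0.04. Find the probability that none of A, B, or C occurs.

Using inclusion–exclusion:
P(A ∪ B ∪ C) = 0.43 + 0.38 + 0.45 − 0.13 − 0.19 − 0.12 + 0.04 = 0.86
P(none) = 1 − 0.86 = 0.14

0.14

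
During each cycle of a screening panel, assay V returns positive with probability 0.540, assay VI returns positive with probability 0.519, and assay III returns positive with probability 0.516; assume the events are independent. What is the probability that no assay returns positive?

0.10708984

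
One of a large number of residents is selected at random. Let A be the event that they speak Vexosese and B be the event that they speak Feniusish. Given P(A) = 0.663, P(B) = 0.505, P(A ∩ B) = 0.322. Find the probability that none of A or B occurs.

P(A ∪ B) = 0.663 + 0.505 − 0.322 = 0.846
P(none) = 1 − 0.846 = 0.154

0.154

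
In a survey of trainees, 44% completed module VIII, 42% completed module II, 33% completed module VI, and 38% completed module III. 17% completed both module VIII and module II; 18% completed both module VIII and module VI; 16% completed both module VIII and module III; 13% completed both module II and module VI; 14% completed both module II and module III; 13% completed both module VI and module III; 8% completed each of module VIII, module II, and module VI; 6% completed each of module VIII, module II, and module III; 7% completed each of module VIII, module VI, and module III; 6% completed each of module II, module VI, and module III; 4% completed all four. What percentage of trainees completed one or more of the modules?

89%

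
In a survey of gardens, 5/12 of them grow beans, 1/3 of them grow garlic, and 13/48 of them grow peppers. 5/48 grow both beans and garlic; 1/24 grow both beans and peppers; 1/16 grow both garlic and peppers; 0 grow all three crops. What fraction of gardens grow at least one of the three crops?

13/16

Inclusion–exclusion gives
P(at least one) = 5/12 + 1/3 + 13/48 − 5/48 − 1/24 − 1/16 + 0 = 13/16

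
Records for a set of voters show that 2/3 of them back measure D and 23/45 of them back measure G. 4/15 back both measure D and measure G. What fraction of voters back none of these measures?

P(≥1) = 2/3 + 23/45 − 4/15 = 41/45
P(none) = 1 − 41/45 = 4/45

4/45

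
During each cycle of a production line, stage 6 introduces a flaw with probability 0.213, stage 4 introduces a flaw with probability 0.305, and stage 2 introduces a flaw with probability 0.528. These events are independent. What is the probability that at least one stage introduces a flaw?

P(none) = (1 − 0.213) × (1 − 0.305) × (1 − 0.528) = 0.787 × 0.695 × 0.472 = 0.25816748
P(at least one) = 1 − 0.25816748 = 0.74183252

0.74183252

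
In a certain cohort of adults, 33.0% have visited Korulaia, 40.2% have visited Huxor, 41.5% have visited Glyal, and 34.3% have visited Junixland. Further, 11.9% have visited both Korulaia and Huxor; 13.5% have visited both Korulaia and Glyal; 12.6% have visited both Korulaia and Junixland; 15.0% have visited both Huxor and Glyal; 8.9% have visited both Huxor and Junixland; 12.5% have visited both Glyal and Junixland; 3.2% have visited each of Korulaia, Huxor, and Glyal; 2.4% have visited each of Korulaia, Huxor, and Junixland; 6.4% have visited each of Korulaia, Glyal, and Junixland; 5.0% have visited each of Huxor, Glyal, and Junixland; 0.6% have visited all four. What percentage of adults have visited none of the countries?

P(union) = 33.0 + 40.2 + 41.5 + 34.3 − 11.9 − 13.5 − 12.6 − 15.0 − 8.9 − 12.5 + 3.2 + 2.4 + 6.4 + 5.0 − 0.6 = 91.0%
P(none) = 100% − 91.0% = 9.0%

9.0%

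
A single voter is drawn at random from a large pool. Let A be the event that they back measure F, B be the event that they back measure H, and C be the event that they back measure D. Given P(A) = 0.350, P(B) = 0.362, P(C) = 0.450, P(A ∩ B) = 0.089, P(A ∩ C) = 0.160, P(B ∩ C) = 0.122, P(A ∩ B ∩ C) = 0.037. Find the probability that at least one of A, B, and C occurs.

Inclusion–exclusion gives
P(A ∪ B ∪ C) = 0.350 + 0.362 + 0.450 − 0.089 − 0.160 − 0.122 + 0.037 = 0.828

0.828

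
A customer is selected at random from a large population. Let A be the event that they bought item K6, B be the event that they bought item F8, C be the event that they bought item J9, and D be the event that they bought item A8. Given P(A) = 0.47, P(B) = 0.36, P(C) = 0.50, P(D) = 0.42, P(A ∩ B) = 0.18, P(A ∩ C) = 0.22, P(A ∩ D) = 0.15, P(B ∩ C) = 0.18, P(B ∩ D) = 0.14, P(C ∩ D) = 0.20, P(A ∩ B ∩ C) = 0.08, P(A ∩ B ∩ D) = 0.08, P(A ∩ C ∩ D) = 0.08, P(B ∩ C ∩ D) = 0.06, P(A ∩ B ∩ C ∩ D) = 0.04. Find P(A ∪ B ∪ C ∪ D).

0.94

Inclusion–exclusion gives
P(A ∪ B ∪ C ∪ D) = 0.47 + 0.36 + 0.50 + 0.42 − 0.18 − 0.22 − 0.15 − 0.18 − 0.14 − 0.20 + 0.08 + 0.08 + 0.08 + 0.06 − 0.04 = 0.94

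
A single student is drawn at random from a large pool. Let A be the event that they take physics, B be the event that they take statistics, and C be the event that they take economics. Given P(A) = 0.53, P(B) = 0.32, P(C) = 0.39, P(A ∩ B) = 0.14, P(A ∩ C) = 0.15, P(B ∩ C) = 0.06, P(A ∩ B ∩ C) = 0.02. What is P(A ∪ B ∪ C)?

0.91

P(A ∪ B ∪ C) = 0.53 + 0.32 + 0.39 − 0.14 − 0.15 − 0.06 + 0.02 = 0.91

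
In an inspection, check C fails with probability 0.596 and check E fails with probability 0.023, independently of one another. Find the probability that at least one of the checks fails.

Independence gives P(none) = ∏(1 − pᵢ).
P(none) = (1 − 0.596) × (1 − 0.023) = 0.404 × 0.977 = 0.394708
P(at least one) = 1 − 0.394708 = 0.605292

0.605292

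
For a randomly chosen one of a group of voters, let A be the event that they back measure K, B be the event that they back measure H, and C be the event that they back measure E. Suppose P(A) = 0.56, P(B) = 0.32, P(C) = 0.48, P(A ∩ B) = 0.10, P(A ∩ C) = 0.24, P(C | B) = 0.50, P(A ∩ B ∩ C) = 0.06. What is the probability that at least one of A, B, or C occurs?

0.92

P(B ∩ C) = P(B)·P(C|B) = 0.32 × 0.50 = 0.16
By inclusion–exclusion:
P(A ∪ B ∪ C) = 0.56 + 0.32 + 0.48 − 0.10 − 0.24 − 0.16 + 0.06 = 0.92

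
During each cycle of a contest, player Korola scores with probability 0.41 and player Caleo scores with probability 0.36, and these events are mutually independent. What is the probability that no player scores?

P(none) = (1 − 0.41) × (1 − 0.36) = 0.59 × 0.64 = 0.3776

0.3776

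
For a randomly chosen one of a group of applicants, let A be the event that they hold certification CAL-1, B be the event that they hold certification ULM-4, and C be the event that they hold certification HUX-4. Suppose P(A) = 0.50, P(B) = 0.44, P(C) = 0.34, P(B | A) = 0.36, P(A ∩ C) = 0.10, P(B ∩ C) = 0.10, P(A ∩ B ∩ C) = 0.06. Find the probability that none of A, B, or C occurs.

P(A ∩ B) = P(A)·P(B|A) = 0.50 × 0.36 = 0.18
Apply inclusion-exclusion:
P(A ∪ B ∪ C) = 0.50 + 0.44 + 0.34 − 0.18 − 0.10 − 0.10 + 0.06 = 0.96
P(none) = 1 − 0.96 = 0.04

0.04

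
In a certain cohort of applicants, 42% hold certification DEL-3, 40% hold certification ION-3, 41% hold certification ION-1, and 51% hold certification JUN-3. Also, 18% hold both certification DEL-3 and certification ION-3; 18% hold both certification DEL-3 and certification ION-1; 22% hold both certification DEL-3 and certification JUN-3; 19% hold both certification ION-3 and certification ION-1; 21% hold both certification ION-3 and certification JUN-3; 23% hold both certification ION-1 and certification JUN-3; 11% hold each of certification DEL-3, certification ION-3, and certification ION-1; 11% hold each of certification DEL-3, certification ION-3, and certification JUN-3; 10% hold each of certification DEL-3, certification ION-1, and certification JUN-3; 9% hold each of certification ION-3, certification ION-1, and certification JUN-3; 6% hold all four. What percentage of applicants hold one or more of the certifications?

88%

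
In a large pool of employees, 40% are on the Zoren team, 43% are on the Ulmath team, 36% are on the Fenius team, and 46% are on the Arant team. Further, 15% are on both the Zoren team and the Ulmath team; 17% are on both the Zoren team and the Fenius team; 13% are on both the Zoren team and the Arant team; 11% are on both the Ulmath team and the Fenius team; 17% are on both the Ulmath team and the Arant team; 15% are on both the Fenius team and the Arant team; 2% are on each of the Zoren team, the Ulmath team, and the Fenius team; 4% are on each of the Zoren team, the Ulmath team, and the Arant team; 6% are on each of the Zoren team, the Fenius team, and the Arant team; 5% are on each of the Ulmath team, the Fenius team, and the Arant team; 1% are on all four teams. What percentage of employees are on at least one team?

93%

Apply inclusion-exclusion:
P(union) = 40 + 43 + 36 + 46 − 15 − 17 − 13 − 11 − 17 − 15 + 2 + 4 + 6 + 5 − 1 = 93%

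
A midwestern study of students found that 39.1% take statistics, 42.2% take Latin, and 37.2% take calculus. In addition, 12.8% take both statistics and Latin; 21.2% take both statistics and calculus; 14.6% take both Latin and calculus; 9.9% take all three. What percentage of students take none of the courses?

By inclusion–exclusion:
P(at least one) = 39.1 + 42.2 + 37.2 − 12.8 − 21.2 − 14.6 + 9.9 = 79.8%
P(none) = 100% − 79.8% = 20.2%

20.2%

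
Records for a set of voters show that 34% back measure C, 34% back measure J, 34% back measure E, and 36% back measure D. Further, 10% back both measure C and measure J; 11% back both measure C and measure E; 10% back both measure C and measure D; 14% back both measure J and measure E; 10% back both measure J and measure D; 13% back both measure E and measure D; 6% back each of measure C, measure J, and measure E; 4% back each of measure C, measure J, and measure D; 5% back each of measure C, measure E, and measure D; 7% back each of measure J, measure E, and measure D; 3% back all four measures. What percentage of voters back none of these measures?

P(union) = 34 + 34 + 34 + 36 − 10 − 11 − 10 − 14 − 10 − 13 + 6 + 4 + 5 + 7 − 3 = 89%
P(none) = 100% − 89% = 11%

11%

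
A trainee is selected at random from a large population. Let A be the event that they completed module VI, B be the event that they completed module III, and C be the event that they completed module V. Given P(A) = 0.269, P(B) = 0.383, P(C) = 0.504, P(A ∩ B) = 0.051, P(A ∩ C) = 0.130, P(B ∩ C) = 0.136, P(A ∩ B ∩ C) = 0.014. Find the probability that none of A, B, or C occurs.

0.147

P(A ∪ B ∪ C) = 0.269 + 0.383 + 0.504 − 0.051 − 0.130 − 0.136 + 0.014 = 0.853
P(none) = 1 − 0.853 = 0.147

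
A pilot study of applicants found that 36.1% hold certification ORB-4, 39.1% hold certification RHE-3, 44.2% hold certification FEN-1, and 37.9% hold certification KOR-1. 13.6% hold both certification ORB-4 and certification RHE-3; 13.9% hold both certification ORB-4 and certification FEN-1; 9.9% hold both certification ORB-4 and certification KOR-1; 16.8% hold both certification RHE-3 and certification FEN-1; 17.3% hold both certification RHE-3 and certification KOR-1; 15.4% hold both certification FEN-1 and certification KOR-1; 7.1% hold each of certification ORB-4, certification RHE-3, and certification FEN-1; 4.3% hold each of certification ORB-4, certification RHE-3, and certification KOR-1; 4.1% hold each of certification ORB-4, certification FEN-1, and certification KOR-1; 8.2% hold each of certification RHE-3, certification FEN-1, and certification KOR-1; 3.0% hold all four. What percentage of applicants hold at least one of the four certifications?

91.1%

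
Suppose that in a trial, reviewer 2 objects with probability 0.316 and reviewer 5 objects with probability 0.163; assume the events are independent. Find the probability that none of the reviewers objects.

0.572508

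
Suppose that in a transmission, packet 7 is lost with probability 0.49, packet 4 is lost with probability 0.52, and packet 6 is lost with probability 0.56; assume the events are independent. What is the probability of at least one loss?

Independence gives P(none) = ∏(1 − pᵢ).
P(none) = (1 − 0.49) × (1 − 0.52) × (1 − 0.56) = 0.51 × 0.48 × 0.44 = 0.107712
P(at least one) = 1 − 0.107712 = 0.892288

0.892288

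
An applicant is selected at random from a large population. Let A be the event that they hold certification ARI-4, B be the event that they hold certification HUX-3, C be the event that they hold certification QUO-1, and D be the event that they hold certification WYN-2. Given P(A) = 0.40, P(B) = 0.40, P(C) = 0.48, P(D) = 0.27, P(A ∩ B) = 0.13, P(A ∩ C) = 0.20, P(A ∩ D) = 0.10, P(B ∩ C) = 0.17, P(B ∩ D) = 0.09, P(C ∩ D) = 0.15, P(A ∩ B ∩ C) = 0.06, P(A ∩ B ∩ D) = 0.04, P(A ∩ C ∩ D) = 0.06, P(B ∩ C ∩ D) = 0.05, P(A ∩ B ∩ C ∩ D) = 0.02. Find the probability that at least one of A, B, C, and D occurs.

By inclusion-exclusion,
P(A ∪ B ∪ C ∪ D) = 0.40 + 0.40 + 0.48 + 0.27 − 0.13 − 0.20 − 0.10 − 0.17 − 0.09 − 0.15 + 0.06 + 0.04 + 0.06 + 0.05 − 0.02 = 0.90

0.90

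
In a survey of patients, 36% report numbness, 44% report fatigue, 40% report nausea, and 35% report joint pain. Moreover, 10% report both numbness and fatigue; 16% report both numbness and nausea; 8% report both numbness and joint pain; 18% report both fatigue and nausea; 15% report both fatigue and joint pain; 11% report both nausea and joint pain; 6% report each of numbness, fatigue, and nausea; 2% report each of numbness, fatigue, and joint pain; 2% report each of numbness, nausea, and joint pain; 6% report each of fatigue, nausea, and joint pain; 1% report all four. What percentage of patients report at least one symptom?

Apply inclusion-exclusion:
P(at least one) = 36 + 44 + 40 + 35 − 10 − 16 − 8 − 18 − 15 − 11 + 6 + 2 + 2 + 6 − 1 = 92%

92%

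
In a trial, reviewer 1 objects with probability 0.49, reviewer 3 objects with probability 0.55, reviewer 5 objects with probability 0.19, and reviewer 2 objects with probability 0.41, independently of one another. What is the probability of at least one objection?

0.89032195

P(none) = (1 − 0.49) × (1 − 0.55) × (1 − 0.19) × (1 − 0.41) = 0.51 × 0.45 × 0.81 × 0.59 = 0.10967805
P(at least one) = 1 − 0.10967805 = 0.89032195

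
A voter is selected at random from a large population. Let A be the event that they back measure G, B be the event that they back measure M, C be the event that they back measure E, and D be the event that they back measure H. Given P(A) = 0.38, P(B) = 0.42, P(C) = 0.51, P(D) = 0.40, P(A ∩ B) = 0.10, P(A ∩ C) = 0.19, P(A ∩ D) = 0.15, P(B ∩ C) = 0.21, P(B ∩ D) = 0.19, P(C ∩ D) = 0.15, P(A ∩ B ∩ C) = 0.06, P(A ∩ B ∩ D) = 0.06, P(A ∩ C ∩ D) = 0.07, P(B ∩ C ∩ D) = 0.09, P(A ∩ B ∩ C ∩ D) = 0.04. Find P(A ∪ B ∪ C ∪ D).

0.96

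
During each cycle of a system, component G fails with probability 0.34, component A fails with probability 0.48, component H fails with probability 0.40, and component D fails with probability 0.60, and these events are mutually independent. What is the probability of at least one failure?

0.917632

P(none) = (1 − 0.34) × (1 − 0.48) × (1 − 0.40) × (1 − 0.60) = 0.66 × 0.52 × 0.60 × 0.40 = 0.082368
P(at least one) = 1 − 0.082368 = 0.917632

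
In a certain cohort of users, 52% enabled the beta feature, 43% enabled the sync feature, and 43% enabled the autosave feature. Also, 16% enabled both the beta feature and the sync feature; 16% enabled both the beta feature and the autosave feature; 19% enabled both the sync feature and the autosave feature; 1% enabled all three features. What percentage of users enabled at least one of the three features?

88%

Apply inclusion-exclusion:
P(union) = 52 + 43 + 43 − 16 − 16 − 19 + 1 = 88%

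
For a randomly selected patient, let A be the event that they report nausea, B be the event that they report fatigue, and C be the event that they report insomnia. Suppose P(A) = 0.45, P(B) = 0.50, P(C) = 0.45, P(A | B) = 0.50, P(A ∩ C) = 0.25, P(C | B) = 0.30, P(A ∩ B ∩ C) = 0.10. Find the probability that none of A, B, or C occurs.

0.15

P(A ∩ B) = P(B)·P(A|B) = 0.50 × 0.50 = 0.25
P(B ∩ C) = P(B)·P(C|B) = 0.50 × 0.30 = 0.15
Inclusion–exclusion gives
P(A ∪ B ∪ C) = 0.45 + 0.50 + 0.45 − 0.25 − 0.25 − 0.15 + 0.10 = 0.85
P(none) = 1 − 0.85 = 0.15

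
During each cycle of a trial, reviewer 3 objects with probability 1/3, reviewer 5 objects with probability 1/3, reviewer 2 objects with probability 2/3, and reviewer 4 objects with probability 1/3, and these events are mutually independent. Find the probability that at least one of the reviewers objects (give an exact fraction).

73/81

P(none) = (1 − 1/3) × (1 − 1/3) × (1 − 2/3) × (1 − 1/3) = 2/3 × 2/3 × 1/3 × 2/3 = 8/81
P(at least one) = 1 − 8/81 = 73/81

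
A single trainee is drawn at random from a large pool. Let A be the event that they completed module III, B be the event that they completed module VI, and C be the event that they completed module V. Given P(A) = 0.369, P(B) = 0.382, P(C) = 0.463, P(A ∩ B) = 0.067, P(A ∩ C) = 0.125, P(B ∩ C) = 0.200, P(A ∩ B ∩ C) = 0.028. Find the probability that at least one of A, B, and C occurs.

Inclusion–exclusion gives
P(A ∪ B ∪ C) = 0.369 + 0.382 + 0.463 − 0.067 − 0.125 − 0.200 + 0.028 = 0.850

0.850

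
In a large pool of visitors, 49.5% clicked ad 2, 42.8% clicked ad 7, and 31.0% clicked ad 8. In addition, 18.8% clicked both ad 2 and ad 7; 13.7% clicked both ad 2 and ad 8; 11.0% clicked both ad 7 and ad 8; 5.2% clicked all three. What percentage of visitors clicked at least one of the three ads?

P(≥1) = 49.5 + 42.8 + 31.0 − 18.8 − 13.7 − 11.0 + 5.2 = 85.0%

85.0%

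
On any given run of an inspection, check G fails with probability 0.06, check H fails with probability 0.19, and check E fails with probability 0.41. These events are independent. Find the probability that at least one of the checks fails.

Independence gives P(none) = ∏(1 − pᵢ).
P(none) = (1 − 0.06) × (1 − 0.19) × (1 − 0.41) = 0.94 × 0.81 × 0.59 = 0.449226
P(at least one) = 1 − 0.449226 = 0.550774

0.550774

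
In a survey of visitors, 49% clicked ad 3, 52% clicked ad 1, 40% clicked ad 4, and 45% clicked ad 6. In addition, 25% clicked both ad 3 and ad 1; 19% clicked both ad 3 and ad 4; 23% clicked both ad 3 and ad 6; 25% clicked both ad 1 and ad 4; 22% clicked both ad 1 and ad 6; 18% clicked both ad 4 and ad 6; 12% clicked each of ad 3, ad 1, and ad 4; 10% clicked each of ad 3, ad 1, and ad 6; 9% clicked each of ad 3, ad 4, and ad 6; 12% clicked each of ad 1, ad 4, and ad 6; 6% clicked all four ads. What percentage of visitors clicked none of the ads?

P(union) = 49 + 52 + 40 + 45 − 25 − 19 − 23 − 25 − 22 − 18 + 12 + 10 + 9 + 12 − 6 = 91%
P(none) = 100% − 91% = 9%

9%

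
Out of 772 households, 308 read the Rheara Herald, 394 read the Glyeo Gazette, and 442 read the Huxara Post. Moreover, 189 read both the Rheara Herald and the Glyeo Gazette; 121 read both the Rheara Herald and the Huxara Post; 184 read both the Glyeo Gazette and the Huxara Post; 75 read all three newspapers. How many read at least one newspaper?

By inclusion-exclusion,
|union| = 308 + 394 + 442 − 189 − 121 − 184 + 75 = 725

725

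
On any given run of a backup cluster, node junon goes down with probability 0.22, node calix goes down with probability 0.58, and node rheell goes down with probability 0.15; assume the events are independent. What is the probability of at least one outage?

0.72154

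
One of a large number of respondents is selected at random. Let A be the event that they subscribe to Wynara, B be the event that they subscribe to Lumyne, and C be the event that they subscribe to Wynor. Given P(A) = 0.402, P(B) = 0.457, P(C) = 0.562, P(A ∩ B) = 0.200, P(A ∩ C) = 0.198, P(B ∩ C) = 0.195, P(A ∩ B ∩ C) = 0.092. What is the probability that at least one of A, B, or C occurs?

0.920

Using inclusion–exclusion:
P(A ∪ B ∪ C) = 0.402 + 0.457 + 0.562 − 0.200 − 0.198 − 0.195 + 0.092 = 0.920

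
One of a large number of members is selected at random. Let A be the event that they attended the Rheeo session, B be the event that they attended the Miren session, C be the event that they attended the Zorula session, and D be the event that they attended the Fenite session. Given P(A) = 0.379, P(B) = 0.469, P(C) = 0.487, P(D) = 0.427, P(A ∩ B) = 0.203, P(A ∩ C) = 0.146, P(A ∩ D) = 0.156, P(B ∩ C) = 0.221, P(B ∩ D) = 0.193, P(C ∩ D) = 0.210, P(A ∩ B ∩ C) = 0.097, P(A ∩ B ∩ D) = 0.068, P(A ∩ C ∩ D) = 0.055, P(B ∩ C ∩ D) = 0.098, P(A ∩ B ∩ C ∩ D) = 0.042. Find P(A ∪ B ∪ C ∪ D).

0.909

By inclusion–exclusion:
P(A ∪ B ∪ C ∪ D) = 0.379 + 0.469 + 0.487 + 0.427 − 0.203 − 0.146 − 0.156 − 0.221 − 0.193 − 0.210 + 0.097 + 0.068 + 0.055 + 0.098 − 0.042 = 0.909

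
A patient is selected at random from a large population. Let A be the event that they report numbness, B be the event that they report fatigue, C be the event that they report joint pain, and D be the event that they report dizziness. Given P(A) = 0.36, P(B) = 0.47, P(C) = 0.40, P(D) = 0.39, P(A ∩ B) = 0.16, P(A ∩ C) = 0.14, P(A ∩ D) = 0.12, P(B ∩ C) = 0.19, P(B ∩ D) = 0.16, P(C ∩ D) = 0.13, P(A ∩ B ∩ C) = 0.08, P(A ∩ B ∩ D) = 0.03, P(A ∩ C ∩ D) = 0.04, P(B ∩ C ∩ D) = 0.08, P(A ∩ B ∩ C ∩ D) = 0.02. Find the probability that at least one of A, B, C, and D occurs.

0.93

P(A ∪ B ∪ C ∪ D) = 0.36 + 0.47 + 0.40 + 0.39 − 0.16 − 0.14 − 0.12 − 0.19 − 0.16 − 0.13 + 0.08 + 0.03 + 0.04 + 0.08 − 0.02 = 0.93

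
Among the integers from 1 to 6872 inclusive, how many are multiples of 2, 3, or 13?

⌊6872/2⌋ + ⌊6872/3⌋ + ⌊6872/13⌋ − ⌊6872/6⌋ − ⌊6872/26⌋ − ⌊6872/39⌋ + ⌊6872/78⌋ = 3436 + 2290 + 528 − 1145 − 264 − 176 + 88 = 4757

4757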